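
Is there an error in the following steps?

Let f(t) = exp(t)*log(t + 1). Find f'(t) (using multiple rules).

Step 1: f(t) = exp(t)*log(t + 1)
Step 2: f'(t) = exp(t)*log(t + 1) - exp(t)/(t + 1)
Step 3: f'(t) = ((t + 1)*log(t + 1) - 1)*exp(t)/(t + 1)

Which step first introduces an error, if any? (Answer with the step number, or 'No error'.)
Step 2

Step 2 is incorrect due to a sign flip.
The step shows: exp(t)*log(t + 1) - exp(t)/(t + 1)
The correct value should be: exp(t)*log(t + 1) + exp(t)/(t + 1)

Explanation: The sign of one term was flipped: the term exp(t)/(t + 1) was incorrectly written as -exp(t)/(t + 1)
The later steps are derived from this incorrect expression, so the error originates in Step 2.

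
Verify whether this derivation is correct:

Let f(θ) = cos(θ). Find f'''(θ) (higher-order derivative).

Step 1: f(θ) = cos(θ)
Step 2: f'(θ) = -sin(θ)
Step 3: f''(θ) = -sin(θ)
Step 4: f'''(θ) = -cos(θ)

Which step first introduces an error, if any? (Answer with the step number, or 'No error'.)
Step 3

Step 3 is incorrect due to a wrong trig function.
The step shows: -sin(θ)
The correct value should be: -cos(θ)

Explanation: cos(θ) was incorrectly written as sin(θ): the term -cos(θ) was incorrectly written as -sin(θ)
The later steps are derived from this incorrect expression, so the error originates in Step 3.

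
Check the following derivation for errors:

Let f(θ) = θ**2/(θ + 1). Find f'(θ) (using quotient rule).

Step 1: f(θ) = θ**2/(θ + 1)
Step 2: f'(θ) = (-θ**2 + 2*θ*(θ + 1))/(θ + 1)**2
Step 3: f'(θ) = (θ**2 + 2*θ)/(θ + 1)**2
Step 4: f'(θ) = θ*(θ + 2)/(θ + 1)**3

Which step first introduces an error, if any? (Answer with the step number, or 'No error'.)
Step 4

Step 4 is incorrect due to a wrong exponent.
The step shows: θ*(θ + 2)/(θ + 1)**3
The correct value should be: θ*(θ + 2)/(θ + 1)**2

Explanation: The exponent -2 on θ + 1 was incorrectly written as -3: the term θ*(θ + 2)/(θ + 1)**2 was incorrectly written as θ*(θ + 2)/(θ + 1)**3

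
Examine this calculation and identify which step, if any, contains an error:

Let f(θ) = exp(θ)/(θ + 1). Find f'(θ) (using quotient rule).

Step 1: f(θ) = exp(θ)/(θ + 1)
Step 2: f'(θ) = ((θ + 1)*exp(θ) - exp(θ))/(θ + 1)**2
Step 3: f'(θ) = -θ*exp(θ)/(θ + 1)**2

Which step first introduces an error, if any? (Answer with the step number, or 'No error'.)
Step 3

Step 3 is incorrect due to a sign flip.
The step shows: -θ*exp(θ)/(θ + 1)**2
The correct value should be: θ*exp(θ)/(θ + 1)**2

Explanation: The sign of the whole expression was flipped: the term θ*exp(θ)/(θ + 1)**2 was incorrectly written as -θ*exp(θ)/(θ + 1)**2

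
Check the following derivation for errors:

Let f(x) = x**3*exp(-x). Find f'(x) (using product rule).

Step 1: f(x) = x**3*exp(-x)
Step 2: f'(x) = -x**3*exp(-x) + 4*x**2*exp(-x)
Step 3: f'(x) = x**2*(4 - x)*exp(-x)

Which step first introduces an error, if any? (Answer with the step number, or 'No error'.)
Step 2

Step 2 is incorrect due to a wrong coefficient.
The step shows: -x**3*exp(-x) + 4*x**2*exp(-x)
The correct value should be: -x**3*exp(-x) + 3*x**2*exp(-x)

Explanation: The coefficient 3 was incorrectly written as 4: the term 3*x**2*exp(-x) was incorrectly written as 4*x**2*exp(-x)
The later steps are derived from this incorrect expression, so the error originates in Step 2.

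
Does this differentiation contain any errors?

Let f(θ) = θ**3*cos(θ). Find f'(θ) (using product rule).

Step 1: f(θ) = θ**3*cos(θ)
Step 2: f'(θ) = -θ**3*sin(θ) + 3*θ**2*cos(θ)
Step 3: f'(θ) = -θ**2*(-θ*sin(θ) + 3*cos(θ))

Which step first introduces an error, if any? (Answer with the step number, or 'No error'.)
Step 3

Step 3 is incorrect due to a sign flip.
The step shows: -θ**2*(-θ*sin(θ) + 3*cos(θ))
The correct value should be: θ**2*(-θ*sin(θ) + 3*cos(θ))

Explanation: The sign of the whole expression was flipped: the term θ**2*(-θ*sin(θ) + 3*cos(θ)) was incorrectly written as -θ**2*(-θ*sin(θ) + 3*cos(θ))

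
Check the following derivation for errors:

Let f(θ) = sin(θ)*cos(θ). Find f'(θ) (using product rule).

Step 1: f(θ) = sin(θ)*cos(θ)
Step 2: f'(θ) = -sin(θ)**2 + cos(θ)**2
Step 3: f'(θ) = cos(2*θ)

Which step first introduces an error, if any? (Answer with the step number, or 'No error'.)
No error

All steps in this derivation are correct.
The final answer f'(θ) = cos(2*θ) is valid.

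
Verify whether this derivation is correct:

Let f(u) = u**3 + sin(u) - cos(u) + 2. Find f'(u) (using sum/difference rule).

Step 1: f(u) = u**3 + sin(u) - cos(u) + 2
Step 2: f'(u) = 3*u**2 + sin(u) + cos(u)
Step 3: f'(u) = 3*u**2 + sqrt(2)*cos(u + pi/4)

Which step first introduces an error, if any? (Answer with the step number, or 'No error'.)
Step 3

Step 3 is incorrect due to a wrong trig function.
The step shows: 3*u**2 + sqrt(2)*cos(u + pi/4)
The correct value should be: 3*u**2 + sqrt(2)*sin(u + pi/4)

Explanation: sin(u + pi/4) was incorrectly written as cos(u + pi/4): the term sqrt(2)*sin(u + pi/4) was incorrectly written as sqrt(2)*cos(u + pi/4)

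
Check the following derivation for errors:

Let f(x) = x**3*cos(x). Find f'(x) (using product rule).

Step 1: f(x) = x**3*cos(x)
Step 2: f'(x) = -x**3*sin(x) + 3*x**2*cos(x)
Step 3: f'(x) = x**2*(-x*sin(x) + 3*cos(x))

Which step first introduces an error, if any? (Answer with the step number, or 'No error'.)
No error

All steps in this derivation are correct.
The final answer f'(x) = x**2*(-x*sin(x) + 3*cos(x)) is valid.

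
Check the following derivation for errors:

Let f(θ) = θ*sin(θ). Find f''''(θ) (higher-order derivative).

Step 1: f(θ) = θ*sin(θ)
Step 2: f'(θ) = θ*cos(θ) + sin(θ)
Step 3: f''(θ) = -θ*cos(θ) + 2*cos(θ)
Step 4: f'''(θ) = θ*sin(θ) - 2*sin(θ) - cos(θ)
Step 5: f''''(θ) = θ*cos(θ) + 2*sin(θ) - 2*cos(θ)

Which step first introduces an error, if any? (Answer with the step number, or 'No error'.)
Step 3

Step 3 is incorrect due to a wrong trig function.
The step shows: -θ*cos(θ) + 2*cos(θ)
The correct value should be: -θ*sin(θ) + 2*cos(θ)

Explanation: sin(θ) was incorrectly written as cos(θ): the term -θ*sin(θ) was incorrectly written as -θ*cos(θ)
The later steps are derived from this incorrect expression, so the error originates in Step 3.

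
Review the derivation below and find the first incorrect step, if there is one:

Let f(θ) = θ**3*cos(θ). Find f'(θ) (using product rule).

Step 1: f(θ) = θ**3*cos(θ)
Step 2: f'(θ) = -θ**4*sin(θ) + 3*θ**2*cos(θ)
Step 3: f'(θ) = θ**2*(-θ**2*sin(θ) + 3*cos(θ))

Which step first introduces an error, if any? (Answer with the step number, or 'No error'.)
Step 2

Step 2 is incorrect due to a wrong exponent.
The step shows: -θ**4*sin(θ) + 3*θ**2*cos(θ)
The correct value should be: -θ**3*sin(θ) + 3*θ**2*cos(θ)

Explanation: The exponent 3 on θ was incorrectly written as 4: the term -θ**3*sin(θ) was incorrectly written as -θ**4*sin(θ)
The later steps are derived from this incorrect expression, so the error originates in Step 2.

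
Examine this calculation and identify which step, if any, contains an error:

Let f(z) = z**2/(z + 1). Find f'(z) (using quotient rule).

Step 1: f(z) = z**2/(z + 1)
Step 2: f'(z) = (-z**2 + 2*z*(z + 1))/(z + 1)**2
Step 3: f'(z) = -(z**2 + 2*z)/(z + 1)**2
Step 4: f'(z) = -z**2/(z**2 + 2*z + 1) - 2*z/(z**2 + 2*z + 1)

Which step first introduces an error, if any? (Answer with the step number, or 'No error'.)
Step 3

Step 3 is incorrect due to a sign flip.
The step shows: -(z**2 + 2*z)/(z + 1)**2
The correct value should be: (z**2 + 2*z)/(z + 1)**2

Explanation: The sign of the whole expression was flipped: the term (z**2 + 2*z)/(z + 1)**2 was incorrectly written as -(z**2 + 2*z)/(z + 1)**2
The later steps are derived from this incorrect expression, so the error originates in Step 3.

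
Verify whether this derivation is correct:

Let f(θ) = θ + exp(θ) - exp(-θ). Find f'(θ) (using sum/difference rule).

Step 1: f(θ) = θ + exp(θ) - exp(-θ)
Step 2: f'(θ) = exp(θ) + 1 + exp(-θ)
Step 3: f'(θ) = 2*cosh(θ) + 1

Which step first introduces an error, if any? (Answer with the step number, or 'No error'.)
No error

All steps in this derivation are correct.
The final answer f'(θ) = 2*cosh(θ) + 1 is valid.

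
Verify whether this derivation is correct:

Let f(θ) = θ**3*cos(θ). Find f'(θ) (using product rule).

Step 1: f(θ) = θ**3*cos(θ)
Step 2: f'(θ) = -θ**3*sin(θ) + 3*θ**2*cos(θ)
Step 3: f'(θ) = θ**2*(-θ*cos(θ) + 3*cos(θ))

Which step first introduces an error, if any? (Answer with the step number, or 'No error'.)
Step 3

Step 3 is incorrect due to a wrong trig function.
The step shows: θ**2*(-θ*cos(θ) + 3*cos(θ))
The correct value should be: θ**2*(-θ*sin(θ) + 3*cos(θ))

Explanation: sin(θ) was incorrectly written as cos(θ): the term θ**2*(-θ*sin(θ) + 3*cos(θ)) was incorrectly written as θ**2*(-θ*cos(θ) + 3*cos(θ))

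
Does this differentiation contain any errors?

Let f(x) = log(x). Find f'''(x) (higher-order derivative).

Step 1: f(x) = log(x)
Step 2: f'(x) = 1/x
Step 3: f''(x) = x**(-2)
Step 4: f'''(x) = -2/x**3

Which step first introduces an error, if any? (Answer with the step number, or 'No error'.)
Step 3

Step 3 is incorrect due to a sign flip.
The step shows: x**(-2)
The correct value should be: -1/x**2

Explanation: The sign of the whole expression was flipped: the term -1/x**2 was incorrectly written as x**(-2)
The later steps are derived from this incorrect expression, so the error originates in Step 3.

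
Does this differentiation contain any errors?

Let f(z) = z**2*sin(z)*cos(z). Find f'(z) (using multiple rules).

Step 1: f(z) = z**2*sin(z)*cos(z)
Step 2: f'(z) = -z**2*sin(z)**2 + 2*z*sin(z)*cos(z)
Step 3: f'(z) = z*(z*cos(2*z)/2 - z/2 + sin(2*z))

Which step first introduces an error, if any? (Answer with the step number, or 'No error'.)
Step 2

Step 2 is incorrect due to a dropped term.
The step shows: -z**2*sin(z)**2 + 2*z*sin(z)*cos(z)
The correct value should be: -z**2*sin(z)**2 + z**2*cos(z)**2 + 2*z*sin(z)*cos(z)

Explanation: A term was dropped: the term z**2*cos(z)**2 was incorrectly omitted
The later steps are derived from this incorrect expression, so the error originates in Step 2.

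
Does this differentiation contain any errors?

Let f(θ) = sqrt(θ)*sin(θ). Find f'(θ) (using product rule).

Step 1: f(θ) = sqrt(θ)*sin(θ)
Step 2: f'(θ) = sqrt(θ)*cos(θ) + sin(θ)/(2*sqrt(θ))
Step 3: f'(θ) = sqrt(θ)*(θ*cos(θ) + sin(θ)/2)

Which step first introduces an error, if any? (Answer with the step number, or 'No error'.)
Step 3

Step 3 is incorrect due to a wrong exponent.
The step shows: sqrt(θ)*(θ*cos(θ) + sin(θ)/2)
The correct value should be: (θ*cos(θ) + sin(θ)/2)/sqrt(θ)

Explanation: The exponent -1/2 on θ was incorrectly written as 1/2: the term (θ*cos(θ) + sin(θ)/2)/sqrt(θ) was incorrectly written as sqrt(θ)*(θ*cos(θ) + sin(θ)/2)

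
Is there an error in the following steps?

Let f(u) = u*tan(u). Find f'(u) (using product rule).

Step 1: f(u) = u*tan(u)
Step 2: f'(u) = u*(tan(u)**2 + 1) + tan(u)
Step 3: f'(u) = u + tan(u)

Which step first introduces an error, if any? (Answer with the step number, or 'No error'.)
Step 3

Step 3 is incorrect due to a dropped term.
The step shows: u + tan(u)
The correct value should be: u*tan(u)**2 + u + tan(u)

Explanation: A term was dropped: the term u*tan(u)**2 was incorrectly omitted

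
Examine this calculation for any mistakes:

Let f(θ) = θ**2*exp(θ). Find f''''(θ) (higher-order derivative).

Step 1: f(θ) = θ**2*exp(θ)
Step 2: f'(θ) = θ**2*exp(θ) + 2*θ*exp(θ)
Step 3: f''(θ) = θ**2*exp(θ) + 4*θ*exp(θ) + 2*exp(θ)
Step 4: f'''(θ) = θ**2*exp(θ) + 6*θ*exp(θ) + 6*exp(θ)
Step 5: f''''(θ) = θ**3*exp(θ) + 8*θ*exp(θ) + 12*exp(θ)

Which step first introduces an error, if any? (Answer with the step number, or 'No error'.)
Step 5

Step 5 is incorrect due to a wrong exponent.
The step shows: θ**3*exp(θ) + 8*θ*exp(θ) + 12*exp(θ)
The correct value should be: θ**2*exp(θ) + 8*θ*exp(θ) + 12*exp(θ)

Explanation: The exponent 2 on θ was incorrectly written as 3: the term θ**2*exp(θ) was incorrectly written as θ**3*exp(θ)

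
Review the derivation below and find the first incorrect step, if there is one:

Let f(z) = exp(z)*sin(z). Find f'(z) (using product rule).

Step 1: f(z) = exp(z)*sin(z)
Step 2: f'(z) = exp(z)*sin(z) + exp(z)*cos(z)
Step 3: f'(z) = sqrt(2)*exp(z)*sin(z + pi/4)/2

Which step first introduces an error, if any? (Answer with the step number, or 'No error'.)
Step 3

Step 3 is incorrect due to a wrong exponent.
The step shows: sqrt(2)*exp(z)*sin(z + pi/4)/2
The correct value should be: sqrt(2)*exp(z)*sin(z + pi/4)

Explanation: The exponent 1/2 on 2 was incorrectly written as -1/2: the term sqrt(2)*exp(z)*sin(z + pi/4) was incorrectly written as sqrt(2)*exp(z)*sin(z + pi/4)/2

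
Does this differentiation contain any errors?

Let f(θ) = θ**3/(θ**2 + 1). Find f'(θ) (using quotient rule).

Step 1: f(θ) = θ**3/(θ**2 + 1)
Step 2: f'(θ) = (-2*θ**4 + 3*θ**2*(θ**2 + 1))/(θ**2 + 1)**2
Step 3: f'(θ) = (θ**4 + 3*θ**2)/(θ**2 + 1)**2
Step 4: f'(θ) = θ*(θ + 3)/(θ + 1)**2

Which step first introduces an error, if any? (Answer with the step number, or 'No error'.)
Step 4

Step 4 is incorrect due to a wrong exponent.
The step shows: θ*(θ + 3)/(θ + 1)**2
The correct value should be: θ**2*(θ**2 + 3)/(θ**2 + 1)**2

Explanation: The exponent 2 on θ was incorrectly written as 1: the term θ**2*(θ**2 + 3)/(θ**2 + 1)**2 was incorrectly written as θ*(θ + 3)/(θ + 1)**2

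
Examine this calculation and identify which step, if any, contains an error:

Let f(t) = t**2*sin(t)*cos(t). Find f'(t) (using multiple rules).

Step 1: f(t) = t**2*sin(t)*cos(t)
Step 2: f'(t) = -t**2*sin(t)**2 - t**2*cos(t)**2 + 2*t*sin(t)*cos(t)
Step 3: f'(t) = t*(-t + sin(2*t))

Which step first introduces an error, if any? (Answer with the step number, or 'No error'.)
Step 2

Step 2 is incorrect due to a sign flip.
The step shows: -t**2*sin(t)**2 - t**2*cos(t)**2 + 2*t*sin(t)*cos(t)
The correct value should be: -t**2*sin(t)**2 + t**2*cos(t)**2 + 2*t*sin(t)*cos(t)

Explanation: The sign of one term was flipped: the term t**2*cos(t)**2 was incorrectly written as -t**2*cos(t)**2
The later steps are derived from this incorrect expression, so the error originates in Step 2.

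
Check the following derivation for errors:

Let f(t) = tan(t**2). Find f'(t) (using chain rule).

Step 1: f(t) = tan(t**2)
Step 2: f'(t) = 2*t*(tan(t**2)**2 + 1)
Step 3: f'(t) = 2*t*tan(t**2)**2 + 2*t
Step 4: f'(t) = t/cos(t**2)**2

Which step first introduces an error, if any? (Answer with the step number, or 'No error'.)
Step 4

Step 4 is incorrect due to a wrong coefficient.
The step shows: t/cos(t**2)**2
The correct value should be: 2*t/cos(t**2)**2

Explanation: The coefficient 2 was incorrectly written as 1: the term 2*t/cos(t**2)**2 was incorrectly written as t/cos(t**2)**2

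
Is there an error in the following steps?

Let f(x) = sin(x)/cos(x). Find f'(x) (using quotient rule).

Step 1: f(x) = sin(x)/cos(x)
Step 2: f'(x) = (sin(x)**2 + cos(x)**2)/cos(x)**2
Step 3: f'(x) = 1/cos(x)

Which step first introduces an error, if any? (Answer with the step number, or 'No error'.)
Step 3

Step 3 is incorrect due to a wrong exponent.
The step shows: 1/cos(x)
The correct value should be: cos(x)**(-2)

Explanation: The exponent -2 on cos(x) was incorrectly written as -1: the term cos(x)**(-2) was incorrectly written as 1/cos(x)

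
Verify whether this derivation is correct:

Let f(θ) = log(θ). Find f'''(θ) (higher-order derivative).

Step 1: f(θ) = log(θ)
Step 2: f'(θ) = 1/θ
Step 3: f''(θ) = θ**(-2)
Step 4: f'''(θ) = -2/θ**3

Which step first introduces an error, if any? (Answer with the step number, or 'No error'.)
Step 3

Step 3 is incorrect due to a sign flip.
The step shows: θ**(-2)
The correct value should be: -1/θ**2

Explanation: The sign of the whole expression was flipped: the term -1/θ**2 was incorrectly written as θ**(-2)
The later steps are derived from this incorrect expression, so the error originates in Step 3.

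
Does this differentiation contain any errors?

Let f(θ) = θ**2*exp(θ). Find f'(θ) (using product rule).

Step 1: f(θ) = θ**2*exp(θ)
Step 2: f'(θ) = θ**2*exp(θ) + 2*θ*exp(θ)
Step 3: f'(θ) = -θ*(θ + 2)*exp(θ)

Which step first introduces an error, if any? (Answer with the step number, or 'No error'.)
Step 3

Step 3 is incorrect due to a sign flip.
The step shows: -θ*(θ + 2)*exp(θ)
The correct value should be: θ*(θ + 2)*exp(θ)

Explanation: The sign of the whole expression was flipped: the term θ*(θ + 2)*exp(θ) was incorrectly written as -θ*(θ + 2)*exp(θ)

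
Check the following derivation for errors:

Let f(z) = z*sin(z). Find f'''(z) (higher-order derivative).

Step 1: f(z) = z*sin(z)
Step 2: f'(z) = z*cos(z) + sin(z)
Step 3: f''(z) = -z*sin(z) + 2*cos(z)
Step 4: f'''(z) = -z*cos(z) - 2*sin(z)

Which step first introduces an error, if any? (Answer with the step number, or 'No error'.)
Step 4

Step 4 is incorrect due to a wrong coefficient.
The step shows: -z*cos(z) - 2*sin(z)
The correct value should be: -z*cos(z) - 3*sin(z)

Explanation: The coefficient -3 was incorrectly written as -2: the term -3*sin(z) was incorrectly written as -2*sin(z)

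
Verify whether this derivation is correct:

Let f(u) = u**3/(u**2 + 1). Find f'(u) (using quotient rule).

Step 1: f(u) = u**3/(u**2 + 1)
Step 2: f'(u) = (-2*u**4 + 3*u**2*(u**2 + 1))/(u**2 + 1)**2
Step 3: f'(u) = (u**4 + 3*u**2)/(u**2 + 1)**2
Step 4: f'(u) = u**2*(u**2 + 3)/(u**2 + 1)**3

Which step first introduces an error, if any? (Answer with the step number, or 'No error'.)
Step 4

Step 4 is incorrect due to a wrong exponent.
The step shows: u**2*(u**2 + 3)/(u**2 + 1)**3
The correct value should be: u**2*(u**2 + 3)/(u**2 + 1)**2

Explanation: The exponent -2 on u**2 + 1 was incorrectly written as -3: the term u**2*(u**2 + 3)/(u**2 + 1)**2 was incorrectly written as u**2*(u**2 + 3)/(u**2 + 1)**3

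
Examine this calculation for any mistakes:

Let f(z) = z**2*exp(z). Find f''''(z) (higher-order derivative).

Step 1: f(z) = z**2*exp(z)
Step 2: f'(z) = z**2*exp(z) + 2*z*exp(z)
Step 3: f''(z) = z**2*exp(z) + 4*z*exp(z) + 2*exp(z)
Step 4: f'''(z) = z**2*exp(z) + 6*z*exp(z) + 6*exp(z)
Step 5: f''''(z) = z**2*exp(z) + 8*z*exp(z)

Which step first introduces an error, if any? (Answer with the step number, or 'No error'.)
Step 5

Step 5 is incorrect due to a dropped term.
The step shows: z**2*exp(z) + 8*z*exp(z)
The correct value should be: z**2*exp(z) + 8*z*exp(z) + 12*exp(z)

Explanation: A term was dropped: the term 12*exp(z) was incorrectly omitted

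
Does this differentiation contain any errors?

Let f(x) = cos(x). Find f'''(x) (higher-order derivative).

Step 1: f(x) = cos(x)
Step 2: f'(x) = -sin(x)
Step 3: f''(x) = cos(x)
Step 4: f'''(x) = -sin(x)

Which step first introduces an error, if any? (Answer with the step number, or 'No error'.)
Step 3

Step 3 is incorrect due to a sign flip.
The step shows: cos(x)
The correct value should be: -cos(x)

Explanation: The sign of the whole expression was flipped: the term -cos(x) was incorrectly written as cos(x)
The later steps are derived from this incorrect expression, so the error originates in Step 3.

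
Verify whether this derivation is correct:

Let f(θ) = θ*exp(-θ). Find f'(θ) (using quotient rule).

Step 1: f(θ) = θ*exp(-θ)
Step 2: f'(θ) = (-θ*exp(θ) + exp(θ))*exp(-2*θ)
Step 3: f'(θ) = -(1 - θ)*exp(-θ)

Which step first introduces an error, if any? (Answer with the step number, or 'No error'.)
Step 3

Step 3 is incorrect due to a sign flip.
The step shows: -(1 - θ)*exp(-θ)
The correct value should be: (1 - θ)*exp(-θ)

Explanation: The sign of the whole expression was flipped: the term (1 - θ)*exp(-θ) was incorrectly written as -(1 - θ)*exp(-θ)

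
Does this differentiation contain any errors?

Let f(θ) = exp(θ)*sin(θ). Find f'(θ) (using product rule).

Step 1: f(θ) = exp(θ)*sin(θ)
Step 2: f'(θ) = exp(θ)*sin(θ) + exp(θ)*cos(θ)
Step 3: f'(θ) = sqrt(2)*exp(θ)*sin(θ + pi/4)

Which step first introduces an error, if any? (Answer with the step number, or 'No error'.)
No error

All steps in this derivation are correct.
The final answer f'(θ) = sqrt(2)*exp(θ)*sin(θ + pi/4) is valid.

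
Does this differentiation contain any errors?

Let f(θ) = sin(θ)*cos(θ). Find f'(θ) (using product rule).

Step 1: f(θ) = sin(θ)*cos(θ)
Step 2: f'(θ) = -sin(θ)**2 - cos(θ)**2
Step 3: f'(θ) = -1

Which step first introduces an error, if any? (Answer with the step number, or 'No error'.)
Step 2

Step 2 is incorrect due to a sign flip.
The step shows: -sin(θ)**2 - cos(θ)**2
The correct value should be: -sin(θ)**2 + cos(θ)**2

Explanation: The sign of one term was flipped: the term cos(θ)**2 was incorrectly written as -cos(θ)**2
The later steps are derived from this incorrect expression, so the error originates in Step 2.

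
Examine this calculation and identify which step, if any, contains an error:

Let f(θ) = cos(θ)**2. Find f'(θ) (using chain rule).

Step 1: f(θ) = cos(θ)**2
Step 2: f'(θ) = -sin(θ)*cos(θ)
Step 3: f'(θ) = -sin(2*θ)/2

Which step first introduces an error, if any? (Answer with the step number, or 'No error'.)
Step 2

Step 2 is incorrect due to a wrong coefficient.
The step shows: -sin(θ)*cos(θ)
The correct value should be: -2*sin(θ)*cos(θ)

Explanation: The coefficient -2 was incorrectly written as -1: the term -2*sin(θ)*cos(θ) was incorrectly written as -sin(θ)*cos(θ)
The later steps are derived from this incorrect expression, so the error originates in Step 2.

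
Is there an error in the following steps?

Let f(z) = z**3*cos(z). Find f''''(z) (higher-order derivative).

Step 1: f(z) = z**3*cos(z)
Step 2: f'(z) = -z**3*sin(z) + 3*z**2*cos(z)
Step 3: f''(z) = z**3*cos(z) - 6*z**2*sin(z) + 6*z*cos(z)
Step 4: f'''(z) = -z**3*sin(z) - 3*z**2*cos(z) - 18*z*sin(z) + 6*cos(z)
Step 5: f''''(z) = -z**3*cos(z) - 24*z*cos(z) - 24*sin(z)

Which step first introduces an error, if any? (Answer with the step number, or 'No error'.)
Step 3

Step 3 is incorrect due to a sign flip.
The step shows: z**3*cos(z) - 6*z**2*sin(z) + 6*z*cos(z)
The correct value should be: -z**3*cos(z) - 6*z**2*sin(z) + 6*z*cos(z)

Explanation: The sign of one term was flipped: the term -z**3*cos(z) was incorrectly written as z**3*cos(z)
The later steps are derived from this incorrect expression, so the error originates in Step 3.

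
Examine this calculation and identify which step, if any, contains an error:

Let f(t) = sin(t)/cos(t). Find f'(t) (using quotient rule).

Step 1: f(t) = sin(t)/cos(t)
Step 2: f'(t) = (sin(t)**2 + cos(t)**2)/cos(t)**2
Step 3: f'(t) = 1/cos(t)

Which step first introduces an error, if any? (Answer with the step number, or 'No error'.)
Step 3

Step 3 is incorrect due to a wrong exponent.
The step shows: 1/cos(t)
The correct value should be: cos(t)**(-2)

Explanation: The exponent -2 on cos(t) was incorrectly written as -1: the term cos(t)**(-2) was incorrectly written as 1/cos(t)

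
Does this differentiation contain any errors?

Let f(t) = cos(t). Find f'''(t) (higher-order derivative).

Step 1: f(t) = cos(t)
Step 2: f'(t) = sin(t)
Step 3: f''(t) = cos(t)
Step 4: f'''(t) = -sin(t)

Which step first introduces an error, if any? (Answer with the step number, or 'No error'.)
Step 2

Step 2 is incorrect due to a sign flip.
The step shows: sin(t)
The correct value should be: -sin(t)

Explanation: The sign of the whole expression was flipped: the term -sin(t) was incorrectly written as sin(t)
The later steps are derived from this incorrect expression, so the error originates in Step 2.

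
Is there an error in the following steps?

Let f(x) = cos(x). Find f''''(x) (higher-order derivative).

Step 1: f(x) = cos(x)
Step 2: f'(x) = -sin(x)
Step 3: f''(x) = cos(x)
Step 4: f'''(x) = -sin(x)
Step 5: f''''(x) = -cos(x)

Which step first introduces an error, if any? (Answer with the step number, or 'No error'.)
Step 3

Step 3 is incorrect due to a sign flip.
The step shows: cos(x)
The correct value should be: -cos(x)

Explanation: The sign of the whole expression was flipped: the term -cos(x) was incorrectly written as cos(x)
The later steps are derived from this incorrect expression, so the error originates in Step 3.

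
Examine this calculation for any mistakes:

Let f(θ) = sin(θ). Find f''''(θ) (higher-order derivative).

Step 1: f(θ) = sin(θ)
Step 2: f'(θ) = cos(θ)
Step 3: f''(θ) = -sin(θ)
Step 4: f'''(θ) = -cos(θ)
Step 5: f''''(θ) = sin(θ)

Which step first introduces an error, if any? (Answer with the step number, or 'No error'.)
No error

All steps in this derivation are correct.
The final answer f''''(θ) = sin(θ) is valid.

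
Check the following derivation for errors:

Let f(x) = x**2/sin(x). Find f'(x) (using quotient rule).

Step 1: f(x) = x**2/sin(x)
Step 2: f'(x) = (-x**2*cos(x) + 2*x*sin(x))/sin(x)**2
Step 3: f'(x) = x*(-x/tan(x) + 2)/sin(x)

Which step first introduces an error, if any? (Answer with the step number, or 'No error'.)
No error

All steps in this derivation are correct.
The final answer f'(x) = x*(-x/tan(x) + 2)/sin(x) is valid.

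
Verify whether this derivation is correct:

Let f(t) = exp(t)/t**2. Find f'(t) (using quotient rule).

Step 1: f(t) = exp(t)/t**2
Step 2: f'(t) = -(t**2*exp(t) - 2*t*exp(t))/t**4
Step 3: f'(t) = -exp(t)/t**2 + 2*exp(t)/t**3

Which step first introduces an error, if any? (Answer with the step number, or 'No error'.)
Step 2

Step 2 is incorrect due to a sign flip.
The step shows: -(t**2*exp(t) - 2*t*exp(t))/t**4
The correct value should be: (t**2*exp(t) - 2*t*exp(t))/t**4

Explanation: The sign of the whole expression was flipped: the term (t**2*exp(t) - 2*t*exp(t))/t**4 was incorrectly written as -(t**2*exp(t) - 2*t*exp(t))/t**4
The later steps are derived from this incorrect expression, so the error originates in Step 2.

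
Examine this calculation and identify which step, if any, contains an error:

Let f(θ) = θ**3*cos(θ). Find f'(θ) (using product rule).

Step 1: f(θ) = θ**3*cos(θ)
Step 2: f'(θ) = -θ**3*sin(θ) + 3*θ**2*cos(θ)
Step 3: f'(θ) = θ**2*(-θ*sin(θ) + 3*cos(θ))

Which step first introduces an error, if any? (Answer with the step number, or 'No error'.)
No error

All steps in this derivation are correct.
The final answer f'(θ) = θ**2*(-θ*sin(θ) + 3*cos(θ)) is valid.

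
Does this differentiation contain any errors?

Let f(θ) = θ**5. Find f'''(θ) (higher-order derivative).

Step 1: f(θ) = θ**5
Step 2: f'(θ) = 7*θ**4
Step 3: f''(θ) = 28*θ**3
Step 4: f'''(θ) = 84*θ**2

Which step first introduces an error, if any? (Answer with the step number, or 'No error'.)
Step 2

Step 2 is incorrect due to a wrong coefficient.
The step shows: 7*θ**4
The correct value should be: 5*θ**4

Explanation: The coefficient 5 was incorrectly written as 7: the term 5*θ**4 was incorrectly written as 7*θ**4
The later steps are derived from this incorrect expression, so the error originates in Step 2.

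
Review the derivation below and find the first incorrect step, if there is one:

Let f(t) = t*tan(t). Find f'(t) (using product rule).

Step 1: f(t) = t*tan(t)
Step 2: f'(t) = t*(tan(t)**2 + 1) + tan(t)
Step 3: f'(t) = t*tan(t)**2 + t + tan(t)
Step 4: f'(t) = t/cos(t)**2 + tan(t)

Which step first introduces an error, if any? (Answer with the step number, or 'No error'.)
No error

All steps in this derivation are correct.
The final answer f'(t) = t/cos(t)**2 + tan(t) is valid.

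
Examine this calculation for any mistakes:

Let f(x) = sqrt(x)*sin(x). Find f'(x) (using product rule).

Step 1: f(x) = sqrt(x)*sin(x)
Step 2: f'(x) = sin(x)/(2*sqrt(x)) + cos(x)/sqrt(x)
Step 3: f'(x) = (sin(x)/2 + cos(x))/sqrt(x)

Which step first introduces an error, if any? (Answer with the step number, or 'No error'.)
Step 2

Step 2 is incorrect due to a wrong exponent.
The step shows: sin(x)/(2*sqrt(x)) + cos(x)/sqrt(x)
The correct value should be: sqrt(x)*cos(x) + sin(x)/(2*sqrt(x))

Explanation: The exponent 1/2 on x was incorrectly written as -1/2: the term sqrt(x)*cos(x) was incorrectly written as cos(x)/sqrt(x)
The later steps are derived from this incorrect expression, so the error originates in Step 2.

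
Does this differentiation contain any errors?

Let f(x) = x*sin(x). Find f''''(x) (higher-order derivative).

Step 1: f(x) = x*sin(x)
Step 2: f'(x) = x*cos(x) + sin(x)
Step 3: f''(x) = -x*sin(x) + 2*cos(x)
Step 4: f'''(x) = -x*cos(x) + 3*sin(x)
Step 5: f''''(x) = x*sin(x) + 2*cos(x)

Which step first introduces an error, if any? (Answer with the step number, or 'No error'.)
Step 4

Step 4 is incorrect due to a sign flip.
The step shows: -x*cos(x) + 3*sin(x)
The correct value should be: -x*cos(x) - 3*sin(x)

Explanation: The sign of one term was flipped: the term -3*sin(x) was incorrectly written as 3*sin(x)
The later steps are derived from this incorrect expression, so the error originates in Step 4.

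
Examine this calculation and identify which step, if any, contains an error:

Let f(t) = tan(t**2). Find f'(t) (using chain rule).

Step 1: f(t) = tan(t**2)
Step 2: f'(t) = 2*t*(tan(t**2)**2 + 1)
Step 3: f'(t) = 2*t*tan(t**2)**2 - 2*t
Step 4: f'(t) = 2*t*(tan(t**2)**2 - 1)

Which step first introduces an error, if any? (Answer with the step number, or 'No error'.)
Step 3

Step 3 is incorrect due to a sign flip.
The step shows: 2*t*tan(t**2)**2 - 2*t
The correct value should be: 2*t*tan(t**2)**2 + 2*t

Explanation: The sign of one term was flipped: the term 2*t was incorrectly written as -2*t
The later steps are derived from this incorrect expression, so the error originates in Step 3.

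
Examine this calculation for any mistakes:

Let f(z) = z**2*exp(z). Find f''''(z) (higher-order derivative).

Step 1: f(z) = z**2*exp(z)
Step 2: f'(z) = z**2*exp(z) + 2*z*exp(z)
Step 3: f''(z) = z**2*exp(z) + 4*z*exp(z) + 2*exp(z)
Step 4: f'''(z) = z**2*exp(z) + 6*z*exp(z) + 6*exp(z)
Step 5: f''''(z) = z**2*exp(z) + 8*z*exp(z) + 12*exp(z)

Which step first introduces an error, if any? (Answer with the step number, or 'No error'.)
No error

All steps in this derivation are correct.
The final answer f''''(z) = z**2*exp(z) + 8*z*exp(z) + 12*exp(z) is valid.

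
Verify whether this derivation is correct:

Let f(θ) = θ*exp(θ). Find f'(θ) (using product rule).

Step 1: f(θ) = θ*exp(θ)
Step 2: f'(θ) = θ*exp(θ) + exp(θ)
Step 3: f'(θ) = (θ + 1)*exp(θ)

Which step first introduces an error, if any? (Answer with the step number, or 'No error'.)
No error

All steps in this derivation are correct.
The final answer f'(θ) = (θ + 1)*exp(θ) is valid.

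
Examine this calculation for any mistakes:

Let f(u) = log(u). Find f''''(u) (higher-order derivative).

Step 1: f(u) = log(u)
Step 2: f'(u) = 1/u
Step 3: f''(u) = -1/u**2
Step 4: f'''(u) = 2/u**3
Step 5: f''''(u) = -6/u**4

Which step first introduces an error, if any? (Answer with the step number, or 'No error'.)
No error

All steps in this derivation are correct.
The final answer f''''(u) = -6/u**4 is valid.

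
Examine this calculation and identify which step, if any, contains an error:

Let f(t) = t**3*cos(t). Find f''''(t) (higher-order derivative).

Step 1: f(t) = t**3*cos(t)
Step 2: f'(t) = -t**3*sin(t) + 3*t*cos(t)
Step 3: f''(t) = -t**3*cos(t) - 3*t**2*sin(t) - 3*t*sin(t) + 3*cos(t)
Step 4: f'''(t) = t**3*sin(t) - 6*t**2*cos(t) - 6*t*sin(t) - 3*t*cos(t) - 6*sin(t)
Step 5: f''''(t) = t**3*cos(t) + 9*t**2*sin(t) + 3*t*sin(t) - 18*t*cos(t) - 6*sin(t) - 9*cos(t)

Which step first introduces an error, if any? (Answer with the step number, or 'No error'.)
Step 2

Step 2 is incorrect due to a wrong exponent.
The step shows: -t**3*sin(t) + 3*t*cos(t)
The correct value should be: -t**3*sin(t) + 3*t**2*cos(t)

Explanation: The exponent 2 on t was incorrectly written as 1: the term 3*t**2*cos(t) was incorrectly written as 3*t*cos(t)
The later steps are derived from this incorrect expression, so the error originates in Step 2.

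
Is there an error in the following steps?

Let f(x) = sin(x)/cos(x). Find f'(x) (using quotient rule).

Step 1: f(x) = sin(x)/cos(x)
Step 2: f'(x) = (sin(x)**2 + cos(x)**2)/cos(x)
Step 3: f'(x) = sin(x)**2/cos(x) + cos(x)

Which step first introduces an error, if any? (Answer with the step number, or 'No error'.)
Step 2

Step 2 is incorrect due to a wrong exponent.
The step shows: (sin(x)**2 + cos(x)**2)/cos(x)
The correct value should be: (sin(x)**2 + cos(x)**2)/cos(x)**2

Explanation: The exponent -2 on cos(x) was incorrectly written as -1: the term (sin(x)**2 + cos(x)**2)/cos(x)**2 was incorrectly written as (sin(x)**2 + cos(x)**2)/cos(x)
The later steps are derived from this incorrect expression, so the error originates in Step 2.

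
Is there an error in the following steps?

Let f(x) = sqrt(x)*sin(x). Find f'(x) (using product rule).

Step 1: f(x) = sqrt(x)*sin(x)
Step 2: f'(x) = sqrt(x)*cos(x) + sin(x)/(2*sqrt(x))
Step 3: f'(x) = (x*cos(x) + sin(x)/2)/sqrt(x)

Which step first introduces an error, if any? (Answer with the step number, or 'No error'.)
No error

All steps in this derivation are correct.
The final answer f'(x) = (x*cos(x) + sin(x)/2)/sqrt(x) is valid.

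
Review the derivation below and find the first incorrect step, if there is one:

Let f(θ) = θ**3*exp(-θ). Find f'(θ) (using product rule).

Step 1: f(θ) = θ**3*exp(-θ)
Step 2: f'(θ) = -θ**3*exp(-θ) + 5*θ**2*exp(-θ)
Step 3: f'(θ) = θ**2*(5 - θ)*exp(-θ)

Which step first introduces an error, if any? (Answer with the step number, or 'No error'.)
Step 2

Step 2 is incorrect due to a wrong coefficient.
The step shows: -θ**3*exp(-θ) + 5*θ**2*exp(-θ)
The correct value should be: -θ**3*exp(-θ) + 3*θ**2*exp(-θ)

Explanation: The coefficient 3 was incorrectly written as 5: the term 3*θ**2*exp(-θ) was incorrectly written as 5*θ**2*exp(-θ)
The later steps are derived from this incorrect expression, so the error originates in Step 2.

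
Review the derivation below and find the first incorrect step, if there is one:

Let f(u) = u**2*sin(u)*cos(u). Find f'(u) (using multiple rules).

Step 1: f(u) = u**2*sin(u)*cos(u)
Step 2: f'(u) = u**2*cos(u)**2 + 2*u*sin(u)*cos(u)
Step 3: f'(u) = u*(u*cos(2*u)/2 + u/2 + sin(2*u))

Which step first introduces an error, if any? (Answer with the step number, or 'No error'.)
Step 2

Step 2 is incorrect due to a dropped term.
The step shows: u**2*cos(u)**2 + 2*u*sin(u)*cos(u)
The correct value should be: -u**2*sin(u)**2 + u**2*cos(u)**2 + 2*u*sin(u)*cos(u)

Explanation: A term was dropped: the term -u**2*sin(u)**2 was incorrectly omitted
The later steps are derived from this incorrect expression, so the error originates in Step 2.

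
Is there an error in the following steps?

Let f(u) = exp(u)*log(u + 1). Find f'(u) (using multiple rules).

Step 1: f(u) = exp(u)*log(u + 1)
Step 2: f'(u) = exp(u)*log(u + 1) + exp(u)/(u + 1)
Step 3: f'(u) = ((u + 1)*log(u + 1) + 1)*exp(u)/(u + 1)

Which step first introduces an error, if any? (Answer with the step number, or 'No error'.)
No error

All steps in this derivation are correct.
The final answer f'(u) = ((u + 1)*log(u + 1) + 1)*exp(u)/(u + 1) is valid.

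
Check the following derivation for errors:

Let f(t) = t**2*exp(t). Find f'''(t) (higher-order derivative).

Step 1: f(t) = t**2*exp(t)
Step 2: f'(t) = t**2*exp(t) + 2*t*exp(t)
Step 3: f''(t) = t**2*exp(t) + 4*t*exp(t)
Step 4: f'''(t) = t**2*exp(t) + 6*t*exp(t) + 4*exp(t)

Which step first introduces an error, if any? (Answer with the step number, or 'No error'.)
Step 3

Step 3 is incorrect due to a dropped term.
The step shows: t**2*exp(t) + 4*t*exp(t)
The correct value should be: t**2*exp(t) + 4*t*exp(t) + 2*exp(t)

Explanation: A term was dropped: the term 2*exp(t) was incorrectly omitted
The later steps are derived from this incorrect expression, so the error originates in Step 3.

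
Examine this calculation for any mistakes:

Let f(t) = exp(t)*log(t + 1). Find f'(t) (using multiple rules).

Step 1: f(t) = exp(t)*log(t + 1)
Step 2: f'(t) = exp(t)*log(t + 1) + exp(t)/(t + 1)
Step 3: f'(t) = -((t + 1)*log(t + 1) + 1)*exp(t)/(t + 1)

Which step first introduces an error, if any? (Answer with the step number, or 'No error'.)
Step 3

Step 3 is incorrect due to a sign flip.
The step shows: -((t + 1)*log(t + 1) + 1)*exp(t)/(t + 1)
The correct value should be: ((t + 1)*log(t + 1) + 1)*exp(t)/(t + 1)

Explanation: The sign of the whole expression was flipped: the term ((t + 1)*log(t + 1) + 1)*exp(t)/(t + 1) was incorrectly written as -((t + 1)*log(t + 1) + 1)*exp(t)/(t + 1)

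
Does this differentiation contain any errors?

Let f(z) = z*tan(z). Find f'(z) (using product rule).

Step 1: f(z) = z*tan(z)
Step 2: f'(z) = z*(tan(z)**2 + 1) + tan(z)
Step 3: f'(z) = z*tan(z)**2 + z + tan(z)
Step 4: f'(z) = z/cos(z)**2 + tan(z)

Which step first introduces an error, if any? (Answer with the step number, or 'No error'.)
No error

All steps in this derivation are correct.
The final answer f'(z) = z/cos(z)**2 + tan(z) is valid.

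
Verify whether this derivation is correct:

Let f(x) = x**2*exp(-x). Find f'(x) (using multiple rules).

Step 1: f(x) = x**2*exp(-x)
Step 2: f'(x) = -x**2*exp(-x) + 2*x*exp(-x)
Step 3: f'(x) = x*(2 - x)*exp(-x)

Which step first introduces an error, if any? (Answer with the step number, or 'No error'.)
No error

All steps in this derivation are correct.
The final answer f'(x) = x*(2 - x)*exp(-x) is valid.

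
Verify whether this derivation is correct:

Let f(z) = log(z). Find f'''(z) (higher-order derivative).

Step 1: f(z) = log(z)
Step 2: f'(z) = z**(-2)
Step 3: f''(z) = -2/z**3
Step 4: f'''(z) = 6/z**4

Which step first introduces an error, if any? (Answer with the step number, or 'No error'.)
Step 2

Step 2 is incorrect due to a wrong exponent.
The step shows: z**(-2)
The correct value should be: 1/z

Explanation: The exponent -1 on z was incorrectly written as -2: the term 1/z was incorrectly written as z**(-2)
The later steps are derived from this incorrect expression, so the error originates in Step 2.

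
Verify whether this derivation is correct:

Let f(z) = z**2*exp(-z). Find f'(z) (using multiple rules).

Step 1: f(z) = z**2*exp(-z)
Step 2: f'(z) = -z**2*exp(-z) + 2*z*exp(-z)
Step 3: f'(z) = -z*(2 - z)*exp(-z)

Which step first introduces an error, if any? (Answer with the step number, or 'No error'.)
Step 3

Step 3 is incorrect due to a sign flip.
The step shows: -z*(2 - z)*exp(-z)
The correct value should be: z*(2 - z)*exp(-z)

Explanation: The sign of the whole expression was flipped: the term z*(2 - z)*exp(-z) was incorrectly written as -z*(2 - z)*exp(-z)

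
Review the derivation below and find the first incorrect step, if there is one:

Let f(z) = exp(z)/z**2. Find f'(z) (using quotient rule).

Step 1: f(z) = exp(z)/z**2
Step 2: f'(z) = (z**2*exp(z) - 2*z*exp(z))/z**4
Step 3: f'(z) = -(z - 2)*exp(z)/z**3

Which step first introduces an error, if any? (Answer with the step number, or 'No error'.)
Step 3

Step 3 is incorrect due to a sign flip.
The step shows: -(z - 2)*exp(z)/z**3
The correct value should be: (z - 2)*exp(z)/z**3

Explanation: The sign of the whole expression was flipped: the term (z - 2)*exp(z)/z**3 was incorrectly written as -(z - 2)*exp(z)/z**3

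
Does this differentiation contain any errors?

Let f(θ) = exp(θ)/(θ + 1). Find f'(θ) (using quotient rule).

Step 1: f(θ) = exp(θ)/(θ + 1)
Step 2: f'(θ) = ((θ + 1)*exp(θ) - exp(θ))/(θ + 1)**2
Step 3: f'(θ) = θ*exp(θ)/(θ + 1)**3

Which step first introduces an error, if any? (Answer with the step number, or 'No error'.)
Step 3

Step 3 is incorrect due to a wrong exponent.
The step shows: θ*exp(θ)/(θ + 1)**3
The correct value should be: θ*exp(θ)/(θ + 1)**2

Explanation: The exponent -2 on θ + 1 was incorrectly written as -3: the term θ*exp(θ)/(θ + 1)**2 was incorrectly written as θ*exp(θ)/(θ + 1)**3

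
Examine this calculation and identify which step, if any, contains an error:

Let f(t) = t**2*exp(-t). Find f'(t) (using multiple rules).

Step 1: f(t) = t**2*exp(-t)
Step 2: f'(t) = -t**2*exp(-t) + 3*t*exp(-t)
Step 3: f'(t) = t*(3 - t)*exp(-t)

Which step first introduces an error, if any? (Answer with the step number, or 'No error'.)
Step 2

Step 2 is incorrect due to a wrong coefficient.
The step shows: -t**2*exp(-t) + 3*t*exp(-t)
The correct value should be: -t**2*exp(-t) + 2*t*exp(-t)

Explanation: The coefficient 2 was incorrectly written as 3: the term 2*t*exp(-t) was incorrectly written as 3*t*exp(-t)
The later steps are derived from this incorrect expression, so the error originates in Step 2.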